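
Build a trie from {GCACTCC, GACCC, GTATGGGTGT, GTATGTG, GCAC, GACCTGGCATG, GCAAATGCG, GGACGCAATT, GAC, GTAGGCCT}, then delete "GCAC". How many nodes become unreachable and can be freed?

0

A node on "GCAC"'s path can go only if nothing else ends at it or branches off below it.
Every node on "GCAC" is still needed (e.g. by "GCACTCC"), so nothing is freed.
Nodes removed: 0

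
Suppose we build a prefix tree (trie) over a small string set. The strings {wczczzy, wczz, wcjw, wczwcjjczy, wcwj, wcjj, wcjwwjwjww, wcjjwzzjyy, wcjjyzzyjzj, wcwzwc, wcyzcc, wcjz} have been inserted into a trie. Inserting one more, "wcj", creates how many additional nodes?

0

Every character of "wcj" already lies on an existing path (it is a prefix of some stored word).
No new nodes are needed: 0.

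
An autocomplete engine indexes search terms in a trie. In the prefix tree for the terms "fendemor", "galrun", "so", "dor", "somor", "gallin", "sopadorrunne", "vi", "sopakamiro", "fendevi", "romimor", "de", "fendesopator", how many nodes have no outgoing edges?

Leaves are exactly the stored words that no other stored word extends.
Those words: "de", "dor", "fendemor", "fendesopator", "fendevi", "gallin", "galrun", "romimor", "somor", "sopadorrunne", "sopakamiro", "vi"
Leaf count: 12

12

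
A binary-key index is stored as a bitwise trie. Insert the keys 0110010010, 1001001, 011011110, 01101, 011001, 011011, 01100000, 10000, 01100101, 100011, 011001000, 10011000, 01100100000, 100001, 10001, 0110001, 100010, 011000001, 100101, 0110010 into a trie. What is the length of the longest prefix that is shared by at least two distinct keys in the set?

9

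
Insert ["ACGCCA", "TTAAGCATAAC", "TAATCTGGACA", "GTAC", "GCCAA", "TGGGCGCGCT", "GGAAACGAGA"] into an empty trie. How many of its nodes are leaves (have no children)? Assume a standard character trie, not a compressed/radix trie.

7

Leaves are exactly the stored words that no other stored word extends.
Those words: "ACGCCA", "GCCAA", "GGAAACGAGA", "GTAC", "TAATCTGGACA", "TGGGCGCGCT", "TTAAGCATAAC"
Leaf count: 7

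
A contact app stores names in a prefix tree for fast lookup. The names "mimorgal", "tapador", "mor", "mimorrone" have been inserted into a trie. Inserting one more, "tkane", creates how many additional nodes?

4

"t" is already a path in the trie; the remaining "kane" must be added.
So 5 − 1 = 4 new nodes.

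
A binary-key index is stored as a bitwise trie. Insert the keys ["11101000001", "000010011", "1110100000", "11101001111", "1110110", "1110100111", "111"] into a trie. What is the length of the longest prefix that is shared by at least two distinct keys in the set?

The deepest shared node is where two words last agree before diverging.
e.g. "1110100000" and "11101000001" share the prefix "1110100000" of length 10; no pair shares a longer one.
Longest shared-prefix length: 10

10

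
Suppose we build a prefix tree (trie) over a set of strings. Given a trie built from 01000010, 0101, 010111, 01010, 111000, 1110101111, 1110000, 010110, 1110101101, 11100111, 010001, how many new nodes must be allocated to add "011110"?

4

"01" is already a path in the trie; the remaining "1110" must be added.
So 6 − 2 = 4 new nodes.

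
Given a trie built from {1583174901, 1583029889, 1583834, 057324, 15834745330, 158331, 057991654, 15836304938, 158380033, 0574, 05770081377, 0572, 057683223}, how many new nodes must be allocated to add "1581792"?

"158" is already a path in the trie; the remaining "1792" must be added.
So 7 − 3 = 4 new nodes.

4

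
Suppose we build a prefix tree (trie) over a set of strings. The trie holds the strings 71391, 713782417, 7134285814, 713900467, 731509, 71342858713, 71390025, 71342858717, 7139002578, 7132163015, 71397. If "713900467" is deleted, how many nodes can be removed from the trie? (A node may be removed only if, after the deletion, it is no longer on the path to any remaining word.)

Walk "713900467" from the leaf back toward the root, removing each node that no remaining word uses.
The suffix "467" (3 nodes) is used only by "713900467"; the node for "713900" still has the child "2", so pruning stops there.
Nodes removed: 3

3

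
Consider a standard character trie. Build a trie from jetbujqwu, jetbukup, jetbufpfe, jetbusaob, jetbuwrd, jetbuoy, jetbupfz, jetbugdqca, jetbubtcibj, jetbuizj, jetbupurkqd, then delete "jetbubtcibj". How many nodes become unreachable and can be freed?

6

Walk "jetbubtcibj" from the leaf back toward the root, removing each node that no remaining word uses.
The suffix "btcibj" (6 nodes) is used only by "jetbubtcibj"; the node for "jetbu" still has the child "j", so pruning stops there.
Nodes removed: 6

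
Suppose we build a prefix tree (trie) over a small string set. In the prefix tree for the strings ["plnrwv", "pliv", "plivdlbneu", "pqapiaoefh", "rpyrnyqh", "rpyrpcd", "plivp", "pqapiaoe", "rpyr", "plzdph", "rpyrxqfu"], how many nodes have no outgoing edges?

8

A leaf is a node with no children — equivalently, the end of a word that is not a proper prefix of any other stored word.
Those words: "plivdlbneu", "plivp", "plnrwv", "plzdph", "pqapiaoefh", "rpyrnyqh", "rpyrpcd", "rpyrxqfu"
Leaf count: 8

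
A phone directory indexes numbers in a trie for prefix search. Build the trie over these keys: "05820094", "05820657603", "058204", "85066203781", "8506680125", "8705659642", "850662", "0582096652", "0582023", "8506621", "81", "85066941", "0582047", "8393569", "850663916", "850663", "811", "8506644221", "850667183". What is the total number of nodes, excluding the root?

Count nodes per top-level branch (shared prefixes stored once):
  '0'-branch (05820094, 0582023, 058204, 0582047, 05820657603, 0582096652): 23 nodes
  '8'-branch (81, 811, 8393569, 850662, 85066203781, 8506621, 850663, 850663916, 8506644221, 850667183, 8506680125, 85066941, 8705659642): 50 nodes
Sum: 73

73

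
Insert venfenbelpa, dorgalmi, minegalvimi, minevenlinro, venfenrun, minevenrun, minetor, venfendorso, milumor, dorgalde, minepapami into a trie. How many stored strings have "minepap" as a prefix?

1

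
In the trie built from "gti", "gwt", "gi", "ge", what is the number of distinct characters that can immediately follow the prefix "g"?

Follow the path "g" to its node, then look at its outgoing edges.
Distinct next characters after "g": e, i, t, w.
That node has 4 child edges.

4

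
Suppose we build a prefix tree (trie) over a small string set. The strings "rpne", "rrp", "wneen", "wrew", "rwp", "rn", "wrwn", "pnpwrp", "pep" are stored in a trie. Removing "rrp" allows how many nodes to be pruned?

2

Walk "rrp" from the leaf back toward the root, removing each node that no remaining word uses.
The suffix "rp" (2 nodes) is used only by "rrp"; the node for "r" still has the child "p", so pruning stops there.
Nodes removed: 2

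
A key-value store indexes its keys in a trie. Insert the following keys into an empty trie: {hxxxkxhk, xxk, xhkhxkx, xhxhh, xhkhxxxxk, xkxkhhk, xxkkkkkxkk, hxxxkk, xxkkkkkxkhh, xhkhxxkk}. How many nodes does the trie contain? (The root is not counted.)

Insert word by word; a character creates a node only if that edge doesn't already exist:
  "hxxxkxhk" → 8 new (h, x, x, x, k, x, h, k)
  "xxk" → 3 new (x, x, k)
  "xhkhxkx" → prefix "x" already present; 6 new (h, k, h, x, k, x)
  "xhxhh" → prefix "xh" already present; 3 new (x, h, h)
  "xhkhxxxxk" → prefix "xhkhx" already present; 4 new (x, x, x, k)
  "xkxkhhk" → prefix "x" already present; 6 new (k, x, k, h, h, k)
  "xxkkkkkxkk" → prefix "xxk" already present; 7 new (k, k, k, k, x, k, k)
  "hxxxkk" → prefix "hxxxk" already present; 1 new (k)
  "xxkkkkkxkhh" → prefix "xxkkkkkxk" already present; 2 new (h, h)
  "xhkhxxkk" → prefix "xhkhxx" already present; 2 new (k, k)
Total nodes = 8 + 3 + 6 + 3 + 4 + 6 + 7 + 1 + 2 + 2 = 42

42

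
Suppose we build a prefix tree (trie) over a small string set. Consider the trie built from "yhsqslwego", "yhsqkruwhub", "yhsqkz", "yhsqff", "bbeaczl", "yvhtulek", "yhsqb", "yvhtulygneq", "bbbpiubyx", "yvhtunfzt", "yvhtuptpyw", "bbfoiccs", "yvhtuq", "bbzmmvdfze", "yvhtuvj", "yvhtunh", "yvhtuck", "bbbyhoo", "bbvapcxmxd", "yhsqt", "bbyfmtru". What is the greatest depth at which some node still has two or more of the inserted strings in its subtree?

6

The deepest shared node is where two words last agree before diverging.
"yvhtulek" and "yvhtulygneq" agree on "yvhtul" (6 characters) before diverging; nothing deeper is shared.
Longest shared-prefix length: 6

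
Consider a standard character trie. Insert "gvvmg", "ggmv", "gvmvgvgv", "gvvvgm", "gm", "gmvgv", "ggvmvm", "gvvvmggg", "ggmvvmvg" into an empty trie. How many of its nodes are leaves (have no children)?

7

A leaf is a node with no children — equivalently, the end of a word that is not a proper prefix of any other stored word.
Those words: "ggmvvmvg", "ggvmvm", "gmvgv", "gvmvgvgv", "gvvmg", "gvvvgm", "gvvvmggg"
Leaf count: 7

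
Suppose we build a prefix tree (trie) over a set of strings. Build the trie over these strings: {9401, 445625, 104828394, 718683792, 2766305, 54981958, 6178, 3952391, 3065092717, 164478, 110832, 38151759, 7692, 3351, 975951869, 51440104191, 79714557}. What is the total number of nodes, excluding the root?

111

Count nodes per top-level branch (shared prefixes stored once):
  '1'-branch (104828394, 110832, 164478): 19 nodes
  '2'-branch (2766305): 7 nodes
  '3'-branch (3065092717, 3351, 38151759, 3952391): 26 nodes
  '4'-branch (445625): 6 nodes
  '5'-branch (51440104191, 54981958): 18 nodes
  '6'-branch (6178): 4 nodes
  '7'-branch (718683792, 7692, 79714557): 19 nodes
  '9'-branch (9401, 975951869): 12 nodes
Sum: 111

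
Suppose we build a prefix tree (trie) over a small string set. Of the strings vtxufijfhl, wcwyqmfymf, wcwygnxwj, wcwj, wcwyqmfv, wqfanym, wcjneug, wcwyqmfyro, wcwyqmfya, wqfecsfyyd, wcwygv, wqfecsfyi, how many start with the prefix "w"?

11

Traverse to the node for "w", then collect every word in that subtree.
Words under "w": wcjneug, wcwj, wcwygnxwj, wcwygv, wcwyqmfv, wcwyqmfya, wcwyqmfymf, wcwyqmfyro, wqfanym, wqfecsfyi, wqfecsfyyd
Count: 11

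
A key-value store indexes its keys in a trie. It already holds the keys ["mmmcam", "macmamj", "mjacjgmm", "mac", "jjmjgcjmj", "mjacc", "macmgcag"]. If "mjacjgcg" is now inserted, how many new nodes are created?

2

The longest prefix of "mjacjgcg" already in the trie is "mjacjg" (length 6).
So 8 − 6 = 2 new nodes.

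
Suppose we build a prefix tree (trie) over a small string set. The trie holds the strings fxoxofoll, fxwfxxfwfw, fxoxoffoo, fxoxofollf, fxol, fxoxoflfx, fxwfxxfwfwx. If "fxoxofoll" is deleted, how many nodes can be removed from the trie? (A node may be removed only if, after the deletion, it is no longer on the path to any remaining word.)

After clearing the end-marker at "fxoxofoll", prune upward until reaching a node still needed by another word.
Every node on "fxoxofoll" is still needed (e.g. by "fxoxofollf"), so nothing is freed.
Nodes removed: 0

0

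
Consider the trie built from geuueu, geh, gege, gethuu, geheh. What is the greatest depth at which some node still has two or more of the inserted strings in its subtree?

Look for the deepest trie node that still has at least two words in its subtree.
e.g. "geh" and "geheh" share the prefix "geh" of length 3; no pair shares a longer one.
Longest shared-prefix length: 3

3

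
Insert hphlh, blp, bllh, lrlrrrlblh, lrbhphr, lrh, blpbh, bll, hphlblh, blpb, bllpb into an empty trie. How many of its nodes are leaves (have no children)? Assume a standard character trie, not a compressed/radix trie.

8

A leaf is a node with no children — equivalently, the end of a word that is not a proper prefix of any other stored word.
Those words: "bllh", "bllpb", "blpbh", "hphlblh", "hphlh", "lrbhphr", "lrh", "lrlrrrlblh"
Leaf count: 8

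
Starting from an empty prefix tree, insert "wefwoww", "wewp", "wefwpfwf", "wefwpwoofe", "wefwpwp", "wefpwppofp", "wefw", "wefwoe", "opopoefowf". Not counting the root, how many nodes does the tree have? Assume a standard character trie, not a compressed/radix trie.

37

Trace insertions, counting only characters that open a new branch:
  "wefwoww" → 7 new (w, e, f, w, o, w, w)
  "wewp" → prefix "we" already present; 2 new (w, p)
  "wefwpfwf" → prefix "wefw" already present; 4 new (p, f, w, f)
  "wefwpwoofe" → prefix "wefwp" already present; 5 new (w, o, o, f, e)
  "wefwpwp" → prefix "wefwpw" already present; 1 new (p)
  "wefpwppofp" → prefix "wef" already present; 7 new (p, w, p, p, o, f, p)
  "wefw" → prefix "wefw" already present; 0 new (none)
  "wefwoe" → prefix "wefwo" already present; 1 new (e)
  "opopoefowf" → 10 new (o, p, o, p, o, e, f, o, w, f)
Total nodes = 7 + 2 + 4 + 5 + 1 + 7 + 0 + 1 + 10 = 37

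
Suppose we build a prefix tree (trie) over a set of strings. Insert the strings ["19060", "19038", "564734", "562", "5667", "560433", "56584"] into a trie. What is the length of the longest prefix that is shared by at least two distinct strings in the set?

3

Equivalently: take the maximum, over all pairs, of their longest common prefix length.
"19038" and "19060" agree on "190" (3 characters) before diverging; nothing deeper is shared.
Longest shared-prefix length: 3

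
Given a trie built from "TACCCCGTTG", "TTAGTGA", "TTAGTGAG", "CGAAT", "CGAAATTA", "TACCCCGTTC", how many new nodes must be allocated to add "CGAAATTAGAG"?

The longest prefix of "CGAAATTAGAG" already in the trie is "CGAAATTA" (length 8).
New nodes needed: |"CGAAATTAGAG"| − 8 = 11 − 8 = 3.

3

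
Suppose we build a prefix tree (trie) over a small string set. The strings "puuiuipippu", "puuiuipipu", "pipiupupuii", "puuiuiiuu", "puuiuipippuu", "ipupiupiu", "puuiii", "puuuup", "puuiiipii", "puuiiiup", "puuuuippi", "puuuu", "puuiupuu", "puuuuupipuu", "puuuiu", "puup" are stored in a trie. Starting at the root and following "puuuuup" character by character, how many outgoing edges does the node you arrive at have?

1

Follow the path "puuuuup" to its node, then look at its outgoing edges.
Characters that immediately follow "puuuuup" among the stored strings: {i}.
That node has 1 child edge.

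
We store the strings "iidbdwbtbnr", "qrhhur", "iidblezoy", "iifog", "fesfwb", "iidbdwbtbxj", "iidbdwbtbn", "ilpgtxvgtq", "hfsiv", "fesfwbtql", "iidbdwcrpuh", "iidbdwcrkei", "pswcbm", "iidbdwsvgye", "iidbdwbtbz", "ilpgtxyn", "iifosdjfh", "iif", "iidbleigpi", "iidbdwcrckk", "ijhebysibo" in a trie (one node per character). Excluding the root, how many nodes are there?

Trace insertions, counting only characters that open a new branch:
  "iidbdwbtbnr" → 11 new (i, i, d, b, d, w, b, t, b, n, r)
  "qrhhur" → 6 new (q, r, h, h, u, r)
  "iidblezoy" → prefix "iidb" already present; 5 new (l, e, z, o, y)
  "iifog" → prefix "ii" already present; 3 new (f, o, g)
  "fesfwb" → 6 new (f, e, s, f, w, b)
  "iidbdwbtbxj" → prefix "iidbdwbtb" already present; 2 new (x, j)
  "iidbdwbtbn" → prefix "iidbdwbtbn" already present; 0 new (none)
  "ilpgtxvgtq" → prefix "i" already present; 9 new (l, p, g, t, x, v, g, t, q)
  "hfsiv" → 5 new (h, f, s, i, v)
  "fesfwbtql" → prefix "fesfwb" already present; 3 new (t, q, l)
  "iidbdwcrpuh" → prefix "iidbdw" already present; 5 new (c, r, p, u, h)
  "iidbdwcrkei" → prefix "iidbdwcr" already present; 3 new (k, e, i)
  "pswcbm" → 6 new (p, s, w, c, b, m)
  "iidbdwsvgye" → prefix "iidbdw" already present; 5 new (s, v, g, y, e)
  "iidbdwbtbz" → prefix "iidbdwbtb" already present; 1 new (z)
  "ilpgtxyn" → prefix "ilpgtx" already present; 2 new (y, n)
  "iifosdjfh" → prefix "iifo" already present; 5 new (s, d, j, f, h)
  "iif" → prefix "iif" already present; 0 new (none)
  "iidbleigpi" → prefix "iidble" already present; 4 new (i, g, p, i)
  "iidbdwcrckk" → prefix "iidbdwcr" already present; 3 new (c, k, k)
  "ijhebysibo" → prefix "i" already present; 9 new (j, h, e, b, y, s, i, b, o)
Total nodes = 11 + 6 + 5 + 3 + 6 + 2 + 0 + 9 + 5 + 3 + 5 + 3 + 6 + 5 + 1 + 2 + 5 + 0 + 4 + 3 + 9 = 93

93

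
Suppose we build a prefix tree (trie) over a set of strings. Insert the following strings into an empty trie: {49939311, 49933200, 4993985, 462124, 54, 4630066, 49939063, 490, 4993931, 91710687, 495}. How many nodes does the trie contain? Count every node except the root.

39

Insert word by word; a character creates a node only if that edge doesn't already exist:
  "49939311" → 8 new (4, 9, 9, 3, 9, 3, 1, 1)
  "49933200" → prefix "4993" already present; 4 new (3, 2, 0, 0)
  "4993985" → prefix "49939" already present; 2 new (8, 5)
  "462124" → prefix "4" already present; 5 new (6, 2, 1, 2, 4)
  "54" → 2 new (5, 4)
  "4630066" → prefix "46" already present; 5 new (3, 0, 0, 6, 6)
  "49939063" → prefix "49939" already present; 3 new (0, 6, 3)
  "490" → prefix "49" already present; 1 new (0)
  "4993931" → prefix "4993931" already present; 0 new (none)
  "91710687" → 8 new (9, 1, 7, 1, 0, 6, 8, 7)
  "495" → prefix "49" already present; 1 new (5)
Total nodes = 8 + 4 + 2 + 5 + 2 + 5 + 3 + 1 + 0 + 8 + 1 = 39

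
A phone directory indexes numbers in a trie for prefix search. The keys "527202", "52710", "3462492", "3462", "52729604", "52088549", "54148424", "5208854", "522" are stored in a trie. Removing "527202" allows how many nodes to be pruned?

A node on "527202"'s path can go only if nothing else ends at it or branches off below it.
The suffix "02" (2 nodes) is used only by "527202"; the node for "5272" still has the child "9", so pruning stops there.
Nodes removed: 2

2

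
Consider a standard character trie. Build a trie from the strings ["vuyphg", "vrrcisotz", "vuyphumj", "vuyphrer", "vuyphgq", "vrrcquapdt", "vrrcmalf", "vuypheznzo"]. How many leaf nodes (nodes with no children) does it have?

7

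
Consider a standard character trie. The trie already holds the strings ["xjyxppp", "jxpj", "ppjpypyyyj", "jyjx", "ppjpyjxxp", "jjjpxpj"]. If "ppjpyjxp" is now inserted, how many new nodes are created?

Walking "ppjpyjxp" from the root, the first 7 characters ("ppjpyjx") follow existing edges; "p" is the first miss.
New nodes needed: |"ppjpyjxp"| − 7 = 8 − 7 = 1.

1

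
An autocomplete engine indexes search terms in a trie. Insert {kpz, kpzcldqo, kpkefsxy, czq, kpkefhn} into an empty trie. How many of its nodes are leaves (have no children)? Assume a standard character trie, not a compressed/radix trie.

4

A leaf is a node with no children — equivalently, the end of a word that is not a proper prefix of any other stored word.
Those words: "czq", "kpkefhn", "kpkefsxy", "kpzcldqo"
Leaf count: 4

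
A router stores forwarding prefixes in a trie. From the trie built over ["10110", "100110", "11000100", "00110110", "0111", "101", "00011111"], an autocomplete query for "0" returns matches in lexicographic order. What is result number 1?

DFS of the "0" subtree visits, in order: "00011111", "00110110", "0111"
The 1st is 00011111.

00011111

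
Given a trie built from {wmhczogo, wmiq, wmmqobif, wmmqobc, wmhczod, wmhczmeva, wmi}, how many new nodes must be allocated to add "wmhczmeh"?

Walking "wmhczmeh" from the root, the first 7 characters ("wmhczme") follow existing edges; "h" is the first miss.
So 8 − 7 = 1 new nodes.

1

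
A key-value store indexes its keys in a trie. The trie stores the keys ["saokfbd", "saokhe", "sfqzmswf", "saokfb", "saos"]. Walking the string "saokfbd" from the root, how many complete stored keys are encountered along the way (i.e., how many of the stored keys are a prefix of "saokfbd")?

Walk "saokfbd" from the root; an end-of-word marker is hit whenever a stored word is a prefix of "saokfbd".
Prefixes of the query that are stored words: "saokfb", "saokfbd"
Count: 2

2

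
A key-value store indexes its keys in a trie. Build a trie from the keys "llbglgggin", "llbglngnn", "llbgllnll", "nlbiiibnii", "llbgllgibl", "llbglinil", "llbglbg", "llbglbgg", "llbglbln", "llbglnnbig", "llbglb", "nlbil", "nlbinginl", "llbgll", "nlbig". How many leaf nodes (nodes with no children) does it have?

12

A leaf is a node with no children — equivalently, the end of a word that is not a proper prefix of any other stored word.
Those words: "llbglbgg", "llbglbln", "llbglgggin", "llbglinil", "llbgllgibl", "llbgllnll", "llbglngnn", "llbglnnbig", "nlbig", "nlbiiibnii", "nlbil", "nlbinginl"
Leaf count: 12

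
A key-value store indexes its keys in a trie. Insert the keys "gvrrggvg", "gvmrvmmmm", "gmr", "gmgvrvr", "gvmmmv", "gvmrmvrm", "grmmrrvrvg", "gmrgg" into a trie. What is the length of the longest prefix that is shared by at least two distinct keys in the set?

4

Equivalently: take the maximum, over all pairs, of their longest common prefix length.
"gvmrmvrm" and "gvmrvmmmm" agree on "gvmr" (4 characters) before diverging; nothing deeper is shared.
Longest shared-prefix length: 4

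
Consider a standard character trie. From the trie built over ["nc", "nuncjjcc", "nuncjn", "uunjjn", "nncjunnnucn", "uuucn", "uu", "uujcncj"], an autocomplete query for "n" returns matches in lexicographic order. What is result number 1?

Words with prefix "n", in lexicographic order: "nc", "nncjunnnucn", "nuncjjcc", "nuncjn"
The 1st is nc.

nc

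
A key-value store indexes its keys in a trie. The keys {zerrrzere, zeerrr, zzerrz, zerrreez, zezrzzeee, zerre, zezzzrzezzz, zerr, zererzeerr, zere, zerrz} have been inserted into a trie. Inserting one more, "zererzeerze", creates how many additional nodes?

"zererzeer" is already a path in the trie; the remaining "ze" must be added.
So 11 − 9 = 2 new nodes.

2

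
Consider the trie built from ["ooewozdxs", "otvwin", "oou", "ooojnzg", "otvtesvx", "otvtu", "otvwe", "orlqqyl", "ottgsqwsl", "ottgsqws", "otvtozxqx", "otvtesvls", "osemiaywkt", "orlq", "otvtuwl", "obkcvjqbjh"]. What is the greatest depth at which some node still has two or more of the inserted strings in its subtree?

Look for the deepest trie node that still has at least two words in its subtree.
e.g. "ottgsqws" and "ottgsqwsl" share the prefix "ottgsqws" of length 8; no pair shares a longer one.
Longest shared-prefix length: 8

8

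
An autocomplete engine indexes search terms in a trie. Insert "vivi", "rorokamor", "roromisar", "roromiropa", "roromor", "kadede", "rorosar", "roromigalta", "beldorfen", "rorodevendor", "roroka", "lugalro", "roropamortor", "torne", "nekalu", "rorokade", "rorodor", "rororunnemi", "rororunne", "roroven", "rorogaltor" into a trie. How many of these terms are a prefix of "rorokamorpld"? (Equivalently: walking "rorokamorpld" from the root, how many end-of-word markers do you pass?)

2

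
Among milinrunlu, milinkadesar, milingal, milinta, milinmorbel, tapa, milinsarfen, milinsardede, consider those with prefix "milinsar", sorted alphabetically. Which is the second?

Words with prefix "milinsar", in lexicographic order: "milinsardede", "milinsarfen"
The 2nd is milinsarfen.

milinsarfen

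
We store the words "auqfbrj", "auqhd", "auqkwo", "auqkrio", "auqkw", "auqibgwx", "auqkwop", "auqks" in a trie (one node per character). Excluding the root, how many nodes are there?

Trie structure (* marks end of a word):
(root)
└─ a
   └─ u
      └─ q
         ├─ f
         │  └─ b
         │     └─ r
         │        └─ j *
         ├─ h
         │  └─ d *
         ├─ i
         │  └─ b
         │     └─ g
         │        └─ w
         │           └─ x *
         └─ k
            ├─ r
            │  └─ i
            │     └─ o *
            ├─ s *
            └─ w *
               └─ o *
                  └─ p *
Counting every labelled node above: 22.

22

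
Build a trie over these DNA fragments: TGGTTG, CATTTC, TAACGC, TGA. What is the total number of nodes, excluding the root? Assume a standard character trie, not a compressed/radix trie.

18

Count nodes per top-level branch (shared prefixes stored once):
  'C'-branch (CATTTC): 6 nodes
  'T'-branch (TAACGC, TGA, TGGTTG): 12 nodes
Sum: 18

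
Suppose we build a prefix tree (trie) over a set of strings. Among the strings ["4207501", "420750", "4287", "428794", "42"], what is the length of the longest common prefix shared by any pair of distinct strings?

Equivalently: take the maximum, over all pairs, of their longest common prefix length.
e.g. "420750" and "4207501" share the prefix "420750" of length 6; no pair shares a longer one.
Longest shared-prefix length: 6

6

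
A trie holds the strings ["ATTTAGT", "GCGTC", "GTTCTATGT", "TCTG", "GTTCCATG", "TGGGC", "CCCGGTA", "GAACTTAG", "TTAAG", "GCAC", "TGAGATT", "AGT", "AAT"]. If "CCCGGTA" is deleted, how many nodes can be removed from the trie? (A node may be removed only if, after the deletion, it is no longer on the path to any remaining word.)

7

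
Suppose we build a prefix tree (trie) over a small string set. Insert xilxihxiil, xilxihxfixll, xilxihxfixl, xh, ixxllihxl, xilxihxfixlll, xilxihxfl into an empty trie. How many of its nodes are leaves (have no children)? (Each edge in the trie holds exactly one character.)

5

A leaf is a node with no children — equivalently, the end of a word that is not a proper prefix of any other stored word.
Those words: "ixxllihxl", "xh", "xilxihxfixlll", "xilxihxfl", "xilxihxiil"
Leaf count: 5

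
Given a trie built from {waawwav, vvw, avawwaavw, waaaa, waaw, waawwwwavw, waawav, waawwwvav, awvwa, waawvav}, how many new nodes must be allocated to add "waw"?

1

"wa" is already a path in the trie; the remaining "w" must be added.
New nodes needed: |"waw"| − 2 = 3 − 2 = 1.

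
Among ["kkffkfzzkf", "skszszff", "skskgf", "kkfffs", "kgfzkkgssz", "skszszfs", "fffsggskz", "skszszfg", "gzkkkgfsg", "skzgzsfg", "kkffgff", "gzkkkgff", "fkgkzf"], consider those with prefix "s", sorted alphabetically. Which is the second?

skszszff

DFS of the "s" subtree visits, in order: "skskgf", "skszszff", "skszszfg", "skszszfs", "skzgzsfg"
Position 2: skszszff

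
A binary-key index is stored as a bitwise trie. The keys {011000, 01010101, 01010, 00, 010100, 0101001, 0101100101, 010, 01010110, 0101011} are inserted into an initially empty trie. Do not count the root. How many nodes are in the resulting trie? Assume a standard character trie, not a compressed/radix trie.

Trie structure (* marks end of a word):
(root)
└─ 0
   ├─ 0 *
   └─ 1
      ├─ 0 *
      │  └─ 1
      │     ├─ 0 *
      │     │  ├─ 0 *
      │     │  │  └─ 1 *
      │     │  └─ 1
      │     │     ├─ 0
      │     │     │  └─ 1 *
      │     │     └─ 1 *
      │     │        └─ 0 *
      │     └─ 1
      │        └─ 0
      │           └─ 0
      │              └─ 1
      │                 └─ 0
      │                    └─ 1 *
      └─ 1
         └─ 0
            └─ 0
               └─ 0 *
Counting every labelled node above: 23.

23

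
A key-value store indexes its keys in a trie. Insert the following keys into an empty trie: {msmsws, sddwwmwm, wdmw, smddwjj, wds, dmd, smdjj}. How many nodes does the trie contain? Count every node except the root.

30

Trace insertions, counting only characters that open a new branch:
  "msmsws" → 6 new (m, s, m, s, w, s)
  "sddwwmwm" → 8 new (s, d, d, w, w, m, w, m)
  "wdmw" → 4 new (w, d, m, w)
  "smddwjj" → prefix "s" already present; 6 new (m, d, d, w, j, j)
  "wds" → prefix "wd" already present; 1 new (s)
  "dmd" → 3 new (d, m, d)
  "smdjj" → prefix "smd" already present; 2 new (j, j)
Total nodes = 6 + 8 + 4 + 6 + 1 + 3 + 2 = 30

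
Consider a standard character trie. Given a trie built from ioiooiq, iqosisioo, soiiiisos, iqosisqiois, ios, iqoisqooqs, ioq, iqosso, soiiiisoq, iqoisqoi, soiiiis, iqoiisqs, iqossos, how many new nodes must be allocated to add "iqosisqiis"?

2

Walking "iqosisqiis" from the root, the first 8 characters ("iqosisqi") follow existing edges; "i" is the first miss.
So 10 − 8 = 2 new nodes.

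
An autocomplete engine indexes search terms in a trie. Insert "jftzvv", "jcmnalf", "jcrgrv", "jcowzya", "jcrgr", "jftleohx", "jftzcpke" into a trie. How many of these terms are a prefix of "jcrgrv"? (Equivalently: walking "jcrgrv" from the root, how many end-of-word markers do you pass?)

2

Traverse "jcrgrv" character by character; count nodes along the way that are marked as word ends.
Prefixes of the query that are stored words: "jcrgr", "jcrgrv"
Count: 2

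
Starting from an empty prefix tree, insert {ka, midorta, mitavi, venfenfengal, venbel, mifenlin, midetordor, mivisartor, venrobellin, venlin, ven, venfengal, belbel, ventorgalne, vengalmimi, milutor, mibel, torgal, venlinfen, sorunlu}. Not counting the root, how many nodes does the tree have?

For each word, the new-node count is its length minus the longest prefix already in the trie:
  "ka" → 2 new (k, a)
  "midorta" → 7 new (m, i, d, o, r, t, a)
  "mitavi" → prefix "mi" already present; 4 new (t, a, v, i)
  "venfenfengal" → 12 new (v, e, n, f, e, n, f, e, n, g, a, l)
  "venbel" → prefix "ven" already present; 3 new (b, e, l)
  "mifenlin" → prefix "mi" already present; 6 new (f, e, n, l, i, n)
  "midetordor" → prefix "mid" already present; 7 new (e, t, o, r, d, o, r)
  "mivisartor" → prefix "mi" already present; 8 new (v, i, s, a, r, t, o, r)
  "venrobellin" → prefix "ven" already present; 8 new (r, o, b, e, l, l, i, n)
  "venlin" → prefix "ven" already present; 3 new (l, i, n)
  "ven" → prefix "ven" already present; 0 new (none)
  "venfengal" → prefix "venfen" already present; 3 new (g, a, l)
  "belbel" → 6 new (b, e, l, b, e, l)
  "ventorgalne" → prefix "ven" already present; 8 new (t, o, r, g, a, l, n, e)
  "vengalmimi" → prefix "ven" already present; 7 new (g, a, l, m, i, m, i)
  "milutor" → prefix "mi" already present; 5 new (l, u, t, o, r)
  "mibel" → prefix "mi" already present; 3 new (b, e, l)
  "torgal" → 6 new (t, o, r, g, a, l)
  "venlinfen" → prefix "venlin" already present; 3 new (f, e, n)
  "sorunlu" → 7 new (s, o, r, u, n, l, u)
Total nodes = 2 + 7 + 4 + 12 + 3 + 6 + 7 + 8 + 8 + 3 + 0 + 3 + 6 + 8 + 7 + 5 + 3 + 6 + 3 + 7 = 108

108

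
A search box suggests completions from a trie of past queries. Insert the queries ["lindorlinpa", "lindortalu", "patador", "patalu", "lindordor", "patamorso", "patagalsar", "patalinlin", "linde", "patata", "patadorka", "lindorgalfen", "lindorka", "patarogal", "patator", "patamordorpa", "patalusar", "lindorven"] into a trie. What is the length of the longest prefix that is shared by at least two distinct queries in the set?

Equivalently: take the maximum, over all pairs, of their longest common prefix length.
e.g. "patador" and "patadorka" share the prefix "patador" of length 7; no pair shares a longer one.
Longest shared-prefix length: 7

7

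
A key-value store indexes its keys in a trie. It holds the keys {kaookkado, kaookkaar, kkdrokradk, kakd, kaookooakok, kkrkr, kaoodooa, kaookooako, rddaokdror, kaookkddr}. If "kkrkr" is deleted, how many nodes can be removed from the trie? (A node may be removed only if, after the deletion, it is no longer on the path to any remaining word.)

3

Walk "kkrkr" from the leaf back toward the root, removing each node that no remaining word uses.
The suffix "rkr" (3 nodes) is used only by "kkrkr"; the node for "kk" still has the child "d", so pruning stops there.
Nodes removed: 3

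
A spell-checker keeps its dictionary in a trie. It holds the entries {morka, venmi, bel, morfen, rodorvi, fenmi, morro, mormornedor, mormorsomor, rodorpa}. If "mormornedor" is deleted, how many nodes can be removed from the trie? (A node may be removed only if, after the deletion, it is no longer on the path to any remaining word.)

After clearing the end-marker at "mormornedor", prune upward until reaching a node still needed by another word.
The suffix "nedor" (5 nodes) is used only by "mormornedor"; the node for "mormor" still has the child "s", so pruning stops there.
Nodes removed: 5

5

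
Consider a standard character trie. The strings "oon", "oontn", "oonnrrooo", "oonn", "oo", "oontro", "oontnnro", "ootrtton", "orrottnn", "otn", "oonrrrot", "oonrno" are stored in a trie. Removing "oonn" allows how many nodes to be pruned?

Walk "oonn" from the leaf back toward the root, removing each node that no remaining word uses.
Every node on "oonn" is still needed (e.g. by "oonnrrooo"), so nothing is freed.
Nodes removed: 0

0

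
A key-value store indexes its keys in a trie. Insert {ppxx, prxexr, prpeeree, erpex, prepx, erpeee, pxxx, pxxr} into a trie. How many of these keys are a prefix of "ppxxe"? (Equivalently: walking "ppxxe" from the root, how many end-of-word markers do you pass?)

Walk "ppxxe" from the root; an end-of-word marker is hit whenever a stored word is a prefix of "ppxxe".
Prefixes of the query that are stored words: "ppxx"
Count: 1

1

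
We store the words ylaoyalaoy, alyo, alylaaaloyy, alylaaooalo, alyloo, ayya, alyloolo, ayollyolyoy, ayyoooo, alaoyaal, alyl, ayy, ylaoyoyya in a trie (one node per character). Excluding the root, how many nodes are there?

57

Insert word by word; a character creates a node only if that edge doesn't already exist:
  "ylaoyalaoy" → 10 new (y, l, a, o, y, a, l, a, o, y)
  "alyo" → 4 new (a, l, y, o)
  "alylaaaloyy" → prefix "aly" already present; 8 new (l, a, a, a, l, o, y, y)
  "alylaaooalo" → prefix "alylaa" already present; 5 new (o, o, a, l, o)
  "alyloo" → prefix "alyl" already present; 2 new (o, o)
  "ayya" → prefix "a" already present; 3 new (y, y, a)
  "alyloolo" → prefix "alyloo" already present; 2 new (l, o)
  "ayollyolyoy" → prefix "ay" already present; 9 new (o, l, l, y, o, l, y, o, y)
  "ayyoooo" → prefix "ayy" already present; 4 new (o, o, o, o)
  "alaoyaal" → prefix "al" already present; 6 new (a, o, y, a, a, l)
  "alyl" → prefix "alyl" already present; 0 new (none)
  "ayy" → prefix "ayy" already present; 0 new (none)
  "ylaoyoyya" → prefix "ylaoy" already present; 4 new (o, y, y, a)
Total nodes = 10 + 4 + 8 + 5 + 2 + 3 + 2 + 9 + 4 + 6 + 0 + 0 + 4 = 57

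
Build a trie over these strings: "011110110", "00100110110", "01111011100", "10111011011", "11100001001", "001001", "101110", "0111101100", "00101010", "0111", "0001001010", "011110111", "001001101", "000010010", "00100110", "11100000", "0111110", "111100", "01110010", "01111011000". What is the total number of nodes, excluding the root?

73

For each word, the new-node count is its length minus the longest prefix already in the trie:
  "011110110" → 9 new (0, 1, 1, 1, 1, 0, 1, 1, 0)
  "00100110110" → prefix "0" already present; 10 new (0, 1, 0, 0, 1, 1, 0, 1, 1, 0)
  "01111011100" → prefix "01111011" already present; 3 new (1, 0, 0)
  "10111011011" → 11 new (1, 0, 1, 1, 1, 0, 1, 1, 0, 1, 1)
  "11100001001" → prefix "1" already present; 10 new (1, 1, 0, 0, 0, 0, 1, 0, 0, 1)
  "001001" → prefix "001001" already present; 0 new (none)
  "101110" → prefix "101110" already present; 0 new (none)
  "0111101100" → prefix "011110110" already present; 1 new (0)
  "00101010" → prefix "0010" already present; 4 new (1, 0, 1, 0)
  "0111" → prefix "0111" already present; 0 new (none)
  "0001001010" → prefix "00" already present; 8 new (0, 1, 0, 0, 1, 0, 1, 0)
  "011110111" → prefix "011110111" already present; 0 new (none)
  "001001101" → prefix "001001101" already present; 0 new (none)
  "000010010" → prefix "000" already present; 6 new (0, 1, 0, 0, 1, 0)
  "00100110" → prefix "00100110" already present; 0 new (none)
  "11100000" → prefix "1110000" already present; 1 new (0)
  "0111110" → prefix "01111" already present; 2 new (1, 0)
  "111100" → prefix "111" already present; 3 new (1, 0, 0)
  "01110010" → prefix "0111" already present; 4 new (0, 0, 1, 0)
  "01111011000" → prefix "0111101100" already present; 1 new (0)
Total nodes = 9 + 10 + 3 + 11 + 10 + 0 + 0 + 1 + 4 + 0 + 8 + 0 + 0 + 6 + 0 + 1 + 2 + 3 + 4 + 1 = 73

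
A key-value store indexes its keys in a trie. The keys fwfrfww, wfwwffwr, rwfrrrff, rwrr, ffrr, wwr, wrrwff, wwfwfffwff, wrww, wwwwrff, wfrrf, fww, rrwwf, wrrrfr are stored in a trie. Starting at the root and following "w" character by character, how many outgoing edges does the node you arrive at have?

3

Follow the path "w" to its node, then look at its outgoing edges.
Distinct next characters after "w": f, r, w.
That node has 3 child edges.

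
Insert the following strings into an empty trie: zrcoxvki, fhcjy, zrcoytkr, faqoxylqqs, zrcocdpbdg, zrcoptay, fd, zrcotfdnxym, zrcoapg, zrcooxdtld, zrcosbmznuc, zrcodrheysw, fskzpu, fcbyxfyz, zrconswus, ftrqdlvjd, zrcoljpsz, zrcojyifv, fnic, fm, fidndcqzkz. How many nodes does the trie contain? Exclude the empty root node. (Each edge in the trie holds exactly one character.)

Insert word by word; a character creates a node only if that edge doesn't already exist:
  "zrcoxvki" → 8 new (z, r, c, o, x, v, k, i)
  "fhcjy" → 5 new (f, h, c, j, y)
  "zrcoytkr" → prefix "zrco" already present; 4 new (y, t, k, r)
  "faqoxylqqs" → prefix "f" already present; 9 new (a, q, o, x, y, l, q, q, s)
  "zrcocdpbdg" → prefix "zrco" already present; 6 new (c, d, p, b, d, g)
  "zrcoptay" → prefix "zrco" already present; 4 new (p, t, a, y)
  "fd" → prefix "f" already present; 1 new (d)
  "zrcotfdnxym" → prefix "zrco" already present; 7 new (t, f, d, n, x, y, m)
  "zrcoapg" → prefix "zrco" already present; 3 new (a, p, g)
  "zrcooxdtld" → prefix "zrco" already present; 6 new (o, x, d, t, l, d)
  "zrcosbmznuc" → prefix "zrco" already present; 7 new (s, b, m, z, n, u, c)
  "zrcodrheysw" → prefix "zrco" already present; 7 new (d, r, h, e, y, s, w)
  "fskzpu" → prefix "f" already present; 5 new (s, k, z, p, u)
  "fcbyxfyz" → prefix "f" already present; 7 new (c, b, y, x, f, y, z)
  "zrconswus" → prefix "zrco" already present; 5 new (n, s, w, u, s)
  "ftrqdlvjd" → prefix "f" already present; 8 new (t, r, q, d, l, v, j, d)
  "zrcoljpsz" → prefix "zrco" already present; 5 new (l, j, p, s, z)
  "zrcojyifv" → prefix "zrco" already present; 5 new (j, y, i, f, v)
  "fnic" → prefix "f" already present; 3 new (n, i, c)
  "fm" → prefix "f" already present; 1 new (m)
  "fidndcqzkz" → prefix "f" already present; 9 new (i, d, n, d, c, q, z, k, z)
Total nodes = 8 + 5 + 4 + 9 + 6 + 4 + 1 + 7 + 3 + 6 + 7 + 7 + 5 + 7 + 5 + 8 + 5 + 5 + 3 + 1 + 9 = 115

115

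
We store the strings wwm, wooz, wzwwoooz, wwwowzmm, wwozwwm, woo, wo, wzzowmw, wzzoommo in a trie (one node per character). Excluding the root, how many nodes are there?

Count nodes per top-level branch (shared prefixes stored once):
  'w'-branch (wo, woo, wooz, wwm, wwozwwm, wwwowzmm, wzwwoooz, wzzoommo, wzzowmw): 33 nodes
Sum: 33

33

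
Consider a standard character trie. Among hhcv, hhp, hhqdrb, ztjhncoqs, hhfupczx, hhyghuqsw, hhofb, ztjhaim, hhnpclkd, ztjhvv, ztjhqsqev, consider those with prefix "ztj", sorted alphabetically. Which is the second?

ztjhncoqs

Words with prefix "ztj", in lexicographic order: "ztjhaim", "ztjhncoqs", "ztjhqsqev", "ztjhvv"
Position 2: ztjhncoqs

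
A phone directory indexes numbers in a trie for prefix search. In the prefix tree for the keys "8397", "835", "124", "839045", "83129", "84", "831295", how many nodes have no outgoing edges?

6

Leaves are exactly the stored words that no other stored word extends.
Those words: "124", "831295", "835", "839045", "8397", "84"
Leaf count: 6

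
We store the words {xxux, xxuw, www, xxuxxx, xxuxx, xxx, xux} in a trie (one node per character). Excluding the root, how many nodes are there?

13

Count nodes per top-level branch (shared prefixes stored once):
  'w'-branch (www): 3 nodes
  'x'-branch (xux, xxuw, xxux, xxuxx, xxuxxx, xxx): 10 nodes
Sum: 13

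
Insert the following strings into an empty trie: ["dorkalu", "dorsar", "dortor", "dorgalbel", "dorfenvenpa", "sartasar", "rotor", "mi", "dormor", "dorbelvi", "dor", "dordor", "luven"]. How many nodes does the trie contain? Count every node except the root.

58

Insert word by word; a character creates a node only if that edge doesn't already exist:
  "dorkalu" → 7 new (d, o, r, k, a, l, u)
  "dorsar" → prefix "dor" already present; 3 new (s, a, r)
  "dortor" → prefix "dor" already present; 3 new (t, o, r)
  "dorgalbel" → prefix "dor" already present; 6 new (g, a, l, b, e, l)
  "dorfenvenpa" → prefix "dor" already present; 8 new (f, e, n, v, e, n, p, a)
  "sartasar" → 8 new (s, a, r, t, a, s, a, r)
  "rotor" → 5 new (r, o, t, o, r)
  "mi" → 2 new (m, i)
  "dormor" → prefix "dor" already present; 3 new (m, o, r)
  "dorbelvi" → prefix "dor" already present; 5 new (b, e, l, v, i)
  "dor" → prefix "dor" already present; 0 new (none)
  "dordor" → prefix "dor" already present; 3 new (d, o, r)
  "luven" → 5 new (l, u, v, e, n)
Total nodes = 7 + 3 + 3 + 6 + 8 + 8 + 5 + 2 + 3 + 5 + 0 + 3 + 5 = 58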